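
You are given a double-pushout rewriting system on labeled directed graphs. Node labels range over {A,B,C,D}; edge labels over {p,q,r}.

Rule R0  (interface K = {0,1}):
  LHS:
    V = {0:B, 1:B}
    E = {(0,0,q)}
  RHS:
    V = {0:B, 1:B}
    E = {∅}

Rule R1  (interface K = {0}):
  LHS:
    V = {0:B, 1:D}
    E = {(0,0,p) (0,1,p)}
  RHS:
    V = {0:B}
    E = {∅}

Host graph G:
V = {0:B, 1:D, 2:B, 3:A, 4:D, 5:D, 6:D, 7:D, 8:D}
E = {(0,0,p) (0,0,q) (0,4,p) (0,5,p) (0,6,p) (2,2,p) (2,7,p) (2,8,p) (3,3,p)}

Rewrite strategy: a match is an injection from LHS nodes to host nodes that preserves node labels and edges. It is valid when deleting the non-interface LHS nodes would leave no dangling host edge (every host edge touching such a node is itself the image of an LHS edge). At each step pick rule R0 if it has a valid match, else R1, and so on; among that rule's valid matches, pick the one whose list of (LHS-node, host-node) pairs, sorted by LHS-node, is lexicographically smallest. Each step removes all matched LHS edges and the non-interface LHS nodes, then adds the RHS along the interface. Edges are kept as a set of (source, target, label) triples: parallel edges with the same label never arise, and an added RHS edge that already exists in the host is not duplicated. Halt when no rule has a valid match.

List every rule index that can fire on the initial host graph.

Answer: [R0,R1]

Steps:
R0: 1 valid match — {0↦0, 1↦2}
R1: 5 valid matches — {0↦0, 1↦4}, {0↦0, 1↦5}, {0↦0, 1↦6} (+2 more)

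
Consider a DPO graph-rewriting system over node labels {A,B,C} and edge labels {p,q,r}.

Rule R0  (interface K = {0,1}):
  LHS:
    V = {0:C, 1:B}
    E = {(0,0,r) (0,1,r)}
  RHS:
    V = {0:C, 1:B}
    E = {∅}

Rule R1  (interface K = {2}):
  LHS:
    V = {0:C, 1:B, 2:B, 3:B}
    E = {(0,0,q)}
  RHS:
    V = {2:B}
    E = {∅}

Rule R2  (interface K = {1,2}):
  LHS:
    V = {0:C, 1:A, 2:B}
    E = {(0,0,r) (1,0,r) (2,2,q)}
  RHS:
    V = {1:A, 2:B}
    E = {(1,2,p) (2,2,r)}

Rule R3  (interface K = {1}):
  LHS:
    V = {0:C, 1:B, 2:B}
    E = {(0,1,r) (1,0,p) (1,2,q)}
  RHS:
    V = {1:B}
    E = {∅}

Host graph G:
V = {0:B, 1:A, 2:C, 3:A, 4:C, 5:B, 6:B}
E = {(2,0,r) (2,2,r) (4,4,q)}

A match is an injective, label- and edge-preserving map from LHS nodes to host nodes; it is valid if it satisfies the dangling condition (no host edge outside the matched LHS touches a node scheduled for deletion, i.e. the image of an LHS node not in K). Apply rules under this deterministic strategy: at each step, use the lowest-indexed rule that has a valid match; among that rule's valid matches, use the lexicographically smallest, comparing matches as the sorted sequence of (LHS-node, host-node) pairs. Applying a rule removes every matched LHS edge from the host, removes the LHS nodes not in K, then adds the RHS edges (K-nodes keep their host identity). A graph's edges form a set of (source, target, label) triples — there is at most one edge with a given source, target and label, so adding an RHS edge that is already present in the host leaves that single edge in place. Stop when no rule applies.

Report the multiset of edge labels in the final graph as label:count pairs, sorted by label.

start.  V:7 E:3  edges: 2-r->0 2-r->2 4-q->4
1. fire R0 via {0↦2, 1↦0}  →  V:7 E:1  edges: 4-q->4
2. fire R1 via {0↦4, 1↦0, 2↦5, 3↦6}  →  V:4 E:0  edges: ∅
final graph: no rule applies after step 2
NF edges: []

Answer: (no edges)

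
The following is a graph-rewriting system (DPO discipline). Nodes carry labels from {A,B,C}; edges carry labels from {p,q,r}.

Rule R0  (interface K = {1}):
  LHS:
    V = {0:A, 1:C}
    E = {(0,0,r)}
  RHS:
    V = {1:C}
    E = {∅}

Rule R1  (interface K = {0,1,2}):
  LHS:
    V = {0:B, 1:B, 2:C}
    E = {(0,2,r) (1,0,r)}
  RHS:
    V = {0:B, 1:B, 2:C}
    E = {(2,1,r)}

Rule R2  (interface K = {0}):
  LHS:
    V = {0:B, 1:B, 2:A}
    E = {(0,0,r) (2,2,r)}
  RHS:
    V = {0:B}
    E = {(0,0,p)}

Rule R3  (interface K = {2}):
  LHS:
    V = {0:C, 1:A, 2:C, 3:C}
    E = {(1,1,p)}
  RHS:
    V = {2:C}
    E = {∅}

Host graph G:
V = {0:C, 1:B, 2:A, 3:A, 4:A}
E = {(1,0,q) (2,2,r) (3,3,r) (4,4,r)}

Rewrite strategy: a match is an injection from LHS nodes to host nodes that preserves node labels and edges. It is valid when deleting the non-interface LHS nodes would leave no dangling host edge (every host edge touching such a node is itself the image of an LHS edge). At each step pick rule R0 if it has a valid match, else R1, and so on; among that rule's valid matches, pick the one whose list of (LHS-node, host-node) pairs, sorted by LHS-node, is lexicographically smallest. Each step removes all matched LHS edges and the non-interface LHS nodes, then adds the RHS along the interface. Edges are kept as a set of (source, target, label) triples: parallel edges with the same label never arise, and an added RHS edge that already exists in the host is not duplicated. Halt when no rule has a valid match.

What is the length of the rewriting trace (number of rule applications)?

Answer: 3

Steps:
start.  V:5 E:4  edges: 1-q->0 2-r->2 3-r->3 4-r->4
1. fire R0 via {0↦2, 1↦0}  →  V:4 E:3  edges: 1-q->0 3-r->3 4-r->4
2. fire R0 via {0↦3, 1↦0}  →  V:3 E:2  edges: 1-q->0 4-r->4
3. fire R0 via {0↦4, 1↦0}  →  V:2 E:1  edges: 1-q->0
halt: no rule applies after step 3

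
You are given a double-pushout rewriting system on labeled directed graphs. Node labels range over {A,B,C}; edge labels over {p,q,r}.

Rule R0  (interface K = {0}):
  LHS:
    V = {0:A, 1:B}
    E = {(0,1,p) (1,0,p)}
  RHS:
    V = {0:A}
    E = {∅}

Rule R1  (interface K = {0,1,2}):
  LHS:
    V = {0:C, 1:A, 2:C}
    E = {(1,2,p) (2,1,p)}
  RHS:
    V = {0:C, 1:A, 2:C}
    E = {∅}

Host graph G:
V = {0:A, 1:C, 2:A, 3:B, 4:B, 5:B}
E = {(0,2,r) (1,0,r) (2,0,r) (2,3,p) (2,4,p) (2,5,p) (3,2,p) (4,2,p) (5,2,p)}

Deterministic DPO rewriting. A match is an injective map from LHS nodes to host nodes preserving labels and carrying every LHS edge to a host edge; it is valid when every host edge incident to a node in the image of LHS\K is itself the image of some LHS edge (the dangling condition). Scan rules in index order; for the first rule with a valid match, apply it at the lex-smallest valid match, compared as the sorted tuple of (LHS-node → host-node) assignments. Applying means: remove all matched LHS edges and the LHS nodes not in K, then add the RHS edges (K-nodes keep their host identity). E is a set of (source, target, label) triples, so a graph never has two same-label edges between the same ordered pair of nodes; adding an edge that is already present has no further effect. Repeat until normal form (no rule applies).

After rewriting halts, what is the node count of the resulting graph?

[0] host  ⇒  6 nodes, 9 edges  {0-r->2 1-r->0 2-r->0 2-p->3 2-p->4 2-p->5 3-p->2 4-p->2 5-p->2}
[1] R0 @ {0↦2, 1↦3}  ⇒  5 nodes, 7 edges  {0-r->2 1-r->0 2-r->0 2-p->4 2-p->5 4-p->2 5-p->2}
[2] R0 @ {0↦2, 1↦4}  ⇒  4 nodes, 5 edges  {0-r->2 1-r->0 2-r->0 2-p->5 5-p->2}
[3] R0 @ {0↦2, 1↦5}  ⇒  3 nodes, 3 edges  {0-r->2 1-r->0 2-r->0}
halt: no rule applies after step 3
NF nodes: {0:A, 1:C, 2:A}

Answer: 3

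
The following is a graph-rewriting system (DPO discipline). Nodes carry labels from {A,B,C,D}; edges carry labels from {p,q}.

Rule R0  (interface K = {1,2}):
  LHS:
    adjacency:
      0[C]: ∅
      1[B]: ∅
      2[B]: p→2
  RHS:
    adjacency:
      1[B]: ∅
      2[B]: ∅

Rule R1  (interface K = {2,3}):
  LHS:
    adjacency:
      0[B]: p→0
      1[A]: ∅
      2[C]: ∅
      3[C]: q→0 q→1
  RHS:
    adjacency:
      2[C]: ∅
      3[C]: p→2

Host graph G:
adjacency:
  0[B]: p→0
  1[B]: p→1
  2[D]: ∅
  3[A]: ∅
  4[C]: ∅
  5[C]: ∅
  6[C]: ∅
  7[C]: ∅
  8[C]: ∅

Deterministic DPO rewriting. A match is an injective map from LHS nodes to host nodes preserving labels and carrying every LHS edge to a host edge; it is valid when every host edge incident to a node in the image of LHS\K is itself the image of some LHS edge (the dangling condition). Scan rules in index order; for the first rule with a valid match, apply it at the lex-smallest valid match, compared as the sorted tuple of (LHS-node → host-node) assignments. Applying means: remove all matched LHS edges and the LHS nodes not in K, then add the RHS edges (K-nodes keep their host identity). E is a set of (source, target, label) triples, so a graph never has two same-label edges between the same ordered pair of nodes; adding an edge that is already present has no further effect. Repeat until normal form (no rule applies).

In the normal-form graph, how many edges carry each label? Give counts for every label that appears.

start.  V:9 E:2  edges: 0-p->0 1-p->1
1. fire R0 via {0↦4, 1↦0, 2↦1}  →  V:8 E:1  edges: 0-p->0
2. fire R0 via {0↦5, 1↦1, 2↦0}  →  V:7 E:0  edges: ∅
halt: no rule applies after step 2
NF edges: []

Answer: (no edges)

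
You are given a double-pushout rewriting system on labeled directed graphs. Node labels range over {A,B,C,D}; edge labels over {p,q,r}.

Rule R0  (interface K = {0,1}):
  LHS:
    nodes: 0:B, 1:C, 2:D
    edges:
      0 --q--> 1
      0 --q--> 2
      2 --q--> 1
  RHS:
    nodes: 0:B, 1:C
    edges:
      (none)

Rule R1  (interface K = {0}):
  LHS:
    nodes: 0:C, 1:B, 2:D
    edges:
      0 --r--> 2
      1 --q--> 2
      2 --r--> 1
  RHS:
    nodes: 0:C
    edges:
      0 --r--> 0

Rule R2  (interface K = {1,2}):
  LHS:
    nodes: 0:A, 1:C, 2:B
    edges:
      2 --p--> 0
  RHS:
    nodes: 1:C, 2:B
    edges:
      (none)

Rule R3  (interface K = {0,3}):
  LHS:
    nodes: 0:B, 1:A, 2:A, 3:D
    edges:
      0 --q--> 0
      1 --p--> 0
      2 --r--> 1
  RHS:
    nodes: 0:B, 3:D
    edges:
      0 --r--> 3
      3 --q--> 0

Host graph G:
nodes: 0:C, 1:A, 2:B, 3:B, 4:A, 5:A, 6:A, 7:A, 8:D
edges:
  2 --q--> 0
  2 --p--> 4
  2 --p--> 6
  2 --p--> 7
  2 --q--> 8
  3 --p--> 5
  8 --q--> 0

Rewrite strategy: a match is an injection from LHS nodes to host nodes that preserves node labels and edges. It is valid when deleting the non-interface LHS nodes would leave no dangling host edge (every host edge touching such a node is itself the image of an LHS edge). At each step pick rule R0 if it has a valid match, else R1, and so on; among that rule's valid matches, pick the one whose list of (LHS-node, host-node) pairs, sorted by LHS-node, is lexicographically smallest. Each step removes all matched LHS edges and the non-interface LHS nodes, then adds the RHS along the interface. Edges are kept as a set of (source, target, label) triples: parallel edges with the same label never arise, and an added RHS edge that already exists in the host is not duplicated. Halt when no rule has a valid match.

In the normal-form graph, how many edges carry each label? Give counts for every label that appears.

Answer: (no edges)

Rewrite trace:
initial: |V|=9 |E|=7  E = 2-q->0 2-p->4 2-p->6 2-p->7 2-q->8 3-p->5 8-q->0
step 1: apply R0 at {0↦2, 1↦0, 2↦8}  → |V|=8 |E|=4  E = 2-p->4 2-p->6 2-p->7 3-p->5
step 2: apply R2 at {0↦4, 1↦0, 2↦2}  → |V|=7 |E|=3  E = 2-p->6 2-p->7 3-p->5
step 3: apply R2 at {0↦5, 1↦0, 2↦3}  → |V|=6 |E|=2  E = 2-p->6 2-p->7
step 4: apply R2 at {0↦6, 1↦0, 2↦2}  → |V|=5 |E|=1  E = 2-p->7
step 5: apply R2 at {0↦7, 1↦0, 2↦2}  → |V|=4 |E|=0  E = ∅
normal form: no rule applies after step 5
NF edges: []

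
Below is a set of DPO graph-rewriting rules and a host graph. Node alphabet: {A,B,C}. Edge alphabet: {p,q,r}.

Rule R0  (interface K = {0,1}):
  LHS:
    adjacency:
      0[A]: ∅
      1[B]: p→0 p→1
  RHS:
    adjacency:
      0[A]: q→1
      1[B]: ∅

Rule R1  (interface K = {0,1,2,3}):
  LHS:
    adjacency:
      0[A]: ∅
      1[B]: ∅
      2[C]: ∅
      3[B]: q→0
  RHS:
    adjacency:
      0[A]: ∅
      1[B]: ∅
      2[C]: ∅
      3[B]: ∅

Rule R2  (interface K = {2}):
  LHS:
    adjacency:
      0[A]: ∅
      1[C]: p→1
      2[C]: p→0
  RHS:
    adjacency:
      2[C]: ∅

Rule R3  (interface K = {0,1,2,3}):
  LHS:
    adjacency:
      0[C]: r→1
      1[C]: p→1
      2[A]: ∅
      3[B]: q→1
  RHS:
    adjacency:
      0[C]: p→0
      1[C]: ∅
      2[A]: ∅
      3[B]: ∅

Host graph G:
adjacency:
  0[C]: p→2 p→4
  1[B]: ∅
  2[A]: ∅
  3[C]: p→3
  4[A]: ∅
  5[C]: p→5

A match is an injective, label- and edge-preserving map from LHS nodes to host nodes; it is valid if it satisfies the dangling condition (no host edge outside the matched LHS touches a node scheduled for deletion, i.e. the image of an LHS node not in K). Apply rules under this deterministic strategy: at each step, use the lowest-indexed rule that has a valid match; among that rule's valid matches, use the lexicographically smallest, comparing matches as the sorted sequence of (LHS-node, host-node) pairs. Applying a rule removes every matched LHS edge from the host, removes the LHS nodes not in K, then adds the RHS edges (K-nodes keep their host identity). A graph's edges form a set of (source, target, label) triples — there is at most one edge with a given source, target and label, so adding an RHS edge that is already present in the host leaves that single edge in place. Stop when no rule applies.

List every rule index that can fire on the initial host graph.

R0: no valid match — LHS pattern not found
R1: no valid match — LHS pattern not found
R2: 4 valid matches — {0↦2, 1↦3, 2↦0}, {0↦2, 1↦5, 2↦0}, {0↦4, 1↦3, 2↦0} (+1 more)
R3: no valid match — LHS pattern not found

Answer: [R2]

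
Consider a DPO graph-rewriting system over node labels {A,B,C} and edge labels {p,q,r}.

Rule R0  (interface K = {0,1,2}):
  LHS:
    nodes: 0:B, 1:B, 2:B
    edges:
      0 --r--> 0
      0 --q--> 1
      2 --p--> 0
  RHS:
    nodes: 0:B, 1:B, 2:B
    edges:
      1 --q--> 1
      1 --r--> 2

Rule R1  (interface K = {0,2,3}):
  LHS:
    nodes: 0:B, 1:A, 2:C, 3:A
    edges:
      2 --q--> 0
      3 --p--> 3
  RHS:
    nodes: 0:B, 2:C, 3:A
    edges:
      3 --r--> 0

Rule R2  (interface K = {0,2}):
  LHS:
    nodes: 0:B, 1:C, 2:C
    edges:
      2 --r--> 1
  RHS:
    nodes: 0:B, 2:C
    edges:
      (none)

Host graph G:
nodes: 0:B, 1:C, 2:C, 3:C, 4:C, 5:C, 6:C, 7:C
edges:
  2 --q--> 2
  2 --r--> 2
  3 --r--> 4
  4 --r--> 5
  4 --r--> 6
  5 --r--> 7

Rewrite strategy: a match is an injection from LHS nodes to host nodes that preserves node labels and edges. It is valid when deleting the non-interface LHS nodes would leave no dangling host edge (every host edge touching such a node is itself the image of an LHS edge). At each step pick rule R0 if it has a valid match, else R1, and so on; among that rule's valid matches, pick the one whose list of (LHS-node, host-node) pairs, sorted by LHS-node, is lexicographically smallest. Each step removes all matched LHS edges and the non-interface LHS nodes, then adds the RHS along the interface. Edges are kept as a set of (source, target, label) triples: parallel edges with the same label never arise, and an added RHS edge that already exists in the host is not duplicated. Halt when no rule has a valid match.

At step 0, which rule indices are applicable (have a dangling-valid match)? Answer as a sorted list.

R0: no valid match — LHS pattern not found
R1: no valid match — LHS pattern not found
R2: 2 valid matches — {0↦0, 1↦6, 2↦4}, {0↦0, 1↦7, 2↦5}

Answer: [R2]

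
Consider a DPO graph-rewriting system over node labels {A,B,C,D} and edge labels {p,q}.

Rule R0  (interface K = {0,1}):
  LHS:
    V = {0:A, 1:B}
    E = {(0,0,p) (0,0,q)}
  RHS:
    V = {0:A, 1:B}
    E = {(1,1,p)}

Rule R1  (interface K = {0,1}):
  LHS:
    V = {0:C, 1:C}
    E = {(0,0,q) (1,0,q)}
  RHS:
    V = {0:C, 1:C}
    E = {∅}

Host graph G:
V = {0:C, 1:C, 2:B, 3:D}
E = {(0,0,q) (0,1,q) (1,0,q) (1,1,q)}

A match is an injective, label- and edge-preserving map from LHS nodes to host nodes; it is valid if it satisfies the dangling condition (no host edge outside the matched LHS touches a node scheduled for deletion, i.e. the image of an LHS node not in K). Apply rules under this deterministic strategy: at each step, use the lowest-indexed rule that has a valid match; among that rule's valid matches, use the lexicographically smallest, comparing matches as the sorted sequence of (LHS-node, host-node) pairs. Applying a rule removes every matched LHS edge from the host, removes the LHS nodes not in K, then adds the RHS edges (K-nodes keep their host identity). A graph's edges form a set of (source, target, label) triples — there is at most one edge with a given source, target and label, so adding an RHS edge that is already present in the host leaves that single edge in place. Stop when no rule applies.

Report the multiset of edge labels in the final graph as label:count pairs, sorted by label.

[0] host  ⇒  4 nodes, 4 edges  {0-q->0 0-q->1 1-q->0 1-q->1}
[1] R1 @ {0↦0, 1↦1}  ⇒  4 nodes, 2 edges  {0-q->1 1-q->1}
[2] R1 @ {0↦1, 1↦0}  ⇒  4 nodes, 0 edges  {∅}
final graph: no rule applies after step 2
NF edges: []

Answer: (no edges)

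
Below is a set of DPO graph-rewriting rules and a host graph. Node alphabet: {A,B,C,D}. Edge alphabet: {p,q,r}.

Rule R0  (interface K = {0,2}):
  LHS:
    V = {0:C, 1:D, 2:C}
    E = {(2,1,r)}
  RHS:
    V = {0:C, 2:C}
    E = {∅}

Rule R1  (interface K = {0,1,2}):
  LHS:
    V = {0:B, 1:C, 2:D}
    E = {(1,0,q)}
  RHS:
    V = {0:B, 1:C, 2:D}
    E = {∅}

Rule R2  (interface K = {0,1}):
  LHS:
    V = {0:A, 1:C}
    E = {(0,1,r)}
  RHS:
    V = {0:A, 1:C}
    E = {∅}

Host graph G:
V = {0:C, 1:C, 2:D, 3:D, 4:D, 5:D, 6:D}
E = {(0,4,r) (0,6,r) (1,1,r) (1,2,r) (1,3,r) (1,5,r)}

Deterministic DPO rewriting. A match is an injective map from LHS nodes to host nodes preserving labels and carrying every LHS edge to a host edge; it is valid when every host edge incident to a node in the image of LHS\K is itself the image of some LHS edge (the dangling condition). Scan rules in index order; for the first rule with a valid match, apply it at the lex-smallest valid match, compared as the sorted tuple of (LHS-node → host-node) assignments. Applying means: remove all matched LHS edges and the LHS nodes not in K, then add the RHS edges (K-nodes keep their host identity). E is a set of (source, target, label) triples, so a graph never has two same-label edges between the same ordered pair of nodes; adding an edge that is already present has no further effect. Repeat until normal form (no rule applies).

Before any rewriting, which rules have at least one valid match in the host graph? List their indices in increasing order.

Answer: [R0]

Derivation:
R0: 5 valid matches — {0↦0, 1↦2, 2↦1}, {0↦0, 1↦3, 2↦1}, {0↦0, 1↦5, 2↦1} (+2 more)
R1: no valid match — LHS pattern not found
R2: no valid match — LHS pattern not found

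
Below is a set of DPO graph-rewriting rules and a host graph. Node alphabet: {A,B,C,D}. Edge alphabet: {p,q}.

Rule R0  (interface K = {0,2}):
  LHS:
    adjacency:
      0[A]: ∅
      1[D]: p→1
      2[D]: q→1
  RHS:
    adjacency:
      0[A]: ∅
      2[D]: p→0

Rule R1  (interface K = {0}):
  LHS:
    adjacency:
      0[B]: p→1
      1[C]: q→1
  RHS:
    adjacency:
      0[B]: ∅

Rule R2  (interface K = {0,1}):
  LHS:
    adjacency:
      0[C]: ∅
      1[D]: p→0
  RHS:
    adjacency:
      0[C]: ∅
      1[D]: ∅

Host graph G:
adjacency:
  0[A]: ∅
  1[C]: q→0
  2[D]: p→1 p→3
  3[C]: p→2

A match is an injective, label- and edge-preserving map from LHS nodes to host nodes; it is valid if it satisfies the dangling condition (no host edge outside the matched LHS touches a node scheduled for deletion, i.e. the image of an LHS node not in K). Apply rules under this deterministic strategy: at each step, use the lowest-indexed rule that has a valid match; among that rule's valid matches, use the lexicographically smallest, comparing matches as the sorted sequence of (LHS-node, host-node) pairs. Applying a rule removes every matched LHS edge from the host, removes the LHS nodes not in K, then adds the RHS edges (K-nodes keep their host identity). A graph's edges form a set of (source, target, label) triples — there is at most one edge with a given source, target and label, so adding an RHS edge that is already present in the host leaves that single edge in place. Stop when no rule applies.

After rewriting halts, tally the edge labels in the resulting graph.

start.  V:4 E:4  edges: 1-q->0 2-p->1 2-p->3 3-p->2
1. fire R2 via {0↦1, 1↦2}  →  V:4 E:3  edges: 1-q->0 2-p->3 3-p->2
2. fire R2 via {0↦3, 1↦2}  →  V:4 E:2  edges: 1-q->0 3-p->2
normal form: no rule applies after step 2
NF edges: [(1, 0, 'q'), (3, 2, 'p')]

Answer: p:1 q:1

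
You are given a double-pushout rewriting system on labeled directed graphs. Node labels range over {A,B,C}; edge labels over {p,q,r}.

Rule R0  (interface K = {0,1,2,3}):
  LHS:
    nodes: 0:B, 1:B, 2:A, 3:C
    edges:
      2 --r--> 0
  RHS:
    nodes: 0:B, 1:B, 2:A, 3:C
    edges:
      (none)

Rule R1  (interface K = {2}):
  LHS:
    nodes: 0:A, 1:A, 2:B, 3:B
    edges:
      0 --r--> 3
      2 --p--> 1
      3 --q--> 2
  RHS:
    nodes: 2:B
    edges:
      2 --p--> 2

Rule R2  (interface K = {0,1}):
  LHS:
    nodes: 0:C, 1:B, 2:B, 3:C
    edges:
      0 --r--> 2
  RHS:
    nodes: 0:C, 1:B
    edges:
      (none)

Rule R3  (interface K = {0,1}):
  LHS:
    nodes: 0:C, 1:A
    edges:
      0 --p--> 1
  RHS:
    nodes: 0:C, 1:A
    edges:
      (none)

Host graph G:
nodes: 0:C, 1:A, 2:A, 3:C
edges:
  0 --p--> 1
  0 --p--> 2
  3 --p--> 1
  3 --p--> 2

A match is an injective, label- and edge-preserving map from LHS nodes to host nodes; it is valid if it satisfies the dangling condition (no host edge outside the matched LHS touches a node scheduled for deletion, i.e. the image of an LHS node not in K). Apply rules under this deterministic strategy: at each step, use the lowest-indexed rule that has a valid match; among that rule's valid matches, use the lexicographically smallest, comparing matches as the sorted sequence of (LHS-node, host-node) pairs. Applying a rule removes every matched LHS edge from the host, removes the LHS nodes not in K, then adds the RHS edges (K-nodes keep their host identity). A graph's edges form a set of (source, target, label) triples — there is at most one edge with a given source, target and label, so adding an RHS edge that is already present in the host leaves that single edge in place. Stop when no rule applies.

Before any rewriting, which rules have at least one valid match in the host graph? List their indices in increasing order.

Answer: [R3]

Rewrite trace:
R0: no valid match — LHS pattern not found
R1: no valid match — LHS pattern not found
R2: no valid match — LHS pattern not found
R3: 4 valid matches — {0↦0, 1↦1}, {0↦0, 1↦2}, {0↦3, 1↦1} (+1 more)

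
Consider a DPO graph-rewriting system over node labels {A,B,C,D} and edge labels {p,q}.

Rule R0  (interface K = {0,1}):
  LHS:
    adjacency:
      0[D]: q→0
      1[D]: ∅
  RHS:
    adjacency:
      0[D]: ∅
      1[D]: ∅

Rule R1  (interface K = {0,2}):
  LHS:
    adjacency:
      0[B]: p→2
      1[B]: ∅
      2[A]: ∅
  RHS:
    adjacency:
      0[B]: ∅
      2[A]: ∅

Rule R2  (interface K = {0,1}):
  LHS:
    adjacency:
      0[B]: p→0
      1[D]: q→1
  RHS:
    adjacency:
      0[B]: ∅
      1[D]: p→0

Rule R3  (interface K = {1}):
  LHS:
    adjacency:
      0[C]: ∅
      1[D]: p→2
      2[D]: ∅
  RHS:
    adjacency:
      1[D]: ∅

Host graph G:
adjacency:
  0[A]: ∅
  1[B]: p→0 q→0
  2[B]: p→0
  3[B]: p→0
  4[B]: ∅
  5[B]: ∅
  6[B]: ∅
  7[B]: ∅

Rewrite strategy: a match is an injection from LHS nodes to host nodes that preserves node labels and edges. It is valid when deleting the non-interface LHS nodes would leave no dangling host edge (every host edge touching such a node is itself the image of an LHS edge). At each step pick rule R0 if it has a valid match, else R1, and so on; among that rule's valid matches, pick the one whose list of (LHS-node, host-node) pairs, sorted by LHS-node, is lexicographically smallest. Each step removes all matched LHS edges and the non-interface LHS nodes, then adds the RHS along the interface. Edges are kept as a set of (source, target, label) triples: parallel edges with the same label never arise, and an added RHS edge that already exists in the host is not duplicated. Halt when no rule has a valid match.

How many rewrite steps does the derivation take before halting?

Answer: 3

Rewrite trace:
initial: |V|=8 |E|=4  E = 1-p->0 1-q->0 2-p->0 3-p->0
step 1: apply R1 at {0↦1, 1↦4, 2↦0}  → |V|=7 |E|=3  E = 1-q->0 2-p->0 3-p->0
step 2: apply R1 at {0↦2, 1↦5, 2↦0}  → |V|=6 |E|=2  E = 1-q->0 3-p->0
step 3: apply R1 at {0↦3, 1↦2, 2↦0}  → |V|=5 |E|=1  E = 1-q->0
normal form: no rule applies after step 3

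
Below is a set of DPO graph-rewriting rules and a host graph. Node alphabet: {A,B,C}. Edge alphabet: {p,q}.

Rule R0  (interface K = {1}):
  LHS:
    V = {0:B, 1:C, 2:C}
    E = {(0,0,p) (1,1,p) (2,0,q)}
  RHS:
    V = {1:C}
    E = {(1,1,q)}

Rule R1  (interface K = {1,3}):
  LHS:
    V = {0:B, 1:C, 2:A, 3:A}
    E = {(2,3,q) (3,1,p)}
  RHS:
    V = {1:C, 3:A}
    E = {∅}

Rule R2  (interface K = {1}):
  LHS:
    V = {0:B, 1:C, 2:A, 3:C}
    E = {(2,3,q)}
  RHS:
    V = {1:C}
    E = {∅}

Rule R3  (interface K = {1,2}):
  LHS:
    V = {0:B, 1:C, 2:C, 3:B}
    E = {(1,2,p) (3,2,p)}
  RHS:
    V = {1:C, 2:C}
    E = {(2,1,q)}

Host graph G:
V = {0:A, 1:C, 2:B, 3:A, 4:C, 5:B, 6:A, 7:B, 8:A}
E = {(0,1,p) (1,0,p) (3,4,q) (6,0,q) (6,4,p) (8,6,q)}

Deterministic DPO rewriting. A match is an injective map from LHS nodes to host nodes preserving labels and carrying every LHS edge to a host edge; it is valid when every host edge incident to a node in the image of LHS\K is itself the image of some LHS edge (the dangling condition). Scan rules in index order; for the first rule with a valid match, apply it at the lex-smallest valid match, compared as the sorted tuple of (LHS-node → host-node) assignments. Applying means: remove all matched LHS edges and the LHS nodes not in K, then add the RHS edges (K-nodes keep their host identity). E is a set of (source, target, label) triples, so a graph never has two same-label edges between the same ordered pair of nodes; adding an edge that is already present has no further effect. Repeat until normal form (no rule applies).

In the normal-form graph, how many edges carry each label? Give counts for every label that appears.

start.  V:9 E:6  edges: 0-p->1 1-p->0 3-q->4 6-q->0 6-p->4 8-q->6
1. fire R1 via {0↦2, 1↦4, 2↦8, 3↦6}  →  V:7 E:4  edges: 0-p->1 1-p->0 3-q->4 6-q->0
2. fire R1 via {0↦5, 1↦1, 2↦6, 3↦0}  →  V:5 E:2  edges: 1-p->0 3-q->4
3. fire R2 via {0↦7, 1↦1, 2↦3, 3↦4}  →  V:2 E:1  edges: 1-p->0
normal form: no rule applies after step 3
NF edges: [(1, 0, 'p')]

Answer: p:1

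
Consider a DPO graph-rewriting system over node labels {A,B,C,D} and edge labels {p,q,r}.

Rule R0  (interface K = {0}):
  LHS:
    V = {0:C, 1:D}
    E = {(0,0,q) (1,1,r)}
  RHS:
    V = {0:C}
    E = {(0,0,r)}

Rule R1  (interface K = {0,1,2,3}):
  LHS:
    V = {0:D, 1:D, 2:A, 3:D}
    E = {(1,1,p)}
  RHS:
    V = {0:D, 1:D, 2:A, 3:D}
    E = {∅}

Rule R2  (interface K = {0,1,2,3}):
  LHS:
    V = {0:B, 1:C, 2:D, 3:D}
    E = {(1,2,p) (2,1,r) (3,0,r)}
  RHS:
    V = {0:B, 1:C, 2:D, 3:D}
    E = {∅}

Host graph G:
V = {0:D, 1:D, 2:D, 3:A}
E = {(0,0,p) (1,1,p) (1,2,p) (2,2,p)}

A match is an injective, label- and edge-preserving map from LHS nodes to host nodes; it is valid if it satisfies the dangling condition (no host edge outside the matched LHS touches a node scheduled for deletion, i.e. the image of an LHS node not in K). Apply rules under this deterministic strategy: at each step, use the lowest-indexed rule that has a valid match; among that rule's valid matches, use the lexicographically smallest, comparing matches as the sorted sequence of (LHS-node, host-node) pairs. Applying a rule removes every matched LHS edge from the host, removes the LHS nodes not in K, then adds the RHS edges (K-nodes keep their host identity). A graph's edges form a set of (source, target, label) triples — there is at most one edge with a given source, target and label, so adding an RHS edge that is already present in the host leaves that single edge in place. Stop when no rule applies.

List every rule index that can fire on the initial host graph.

R0: no valid match — LHS pattern not found
R1: 6 valid matches — {0↦0, 1↦1, 2↦3, 3↦2}, {0↦0, 1↦2, 2↦3, 3↦1}, {0↦1, 1↦0, 2↦3, 3↦2} (+3 more)
R2: no valid match — LHS pattern not found

Answer: [R1]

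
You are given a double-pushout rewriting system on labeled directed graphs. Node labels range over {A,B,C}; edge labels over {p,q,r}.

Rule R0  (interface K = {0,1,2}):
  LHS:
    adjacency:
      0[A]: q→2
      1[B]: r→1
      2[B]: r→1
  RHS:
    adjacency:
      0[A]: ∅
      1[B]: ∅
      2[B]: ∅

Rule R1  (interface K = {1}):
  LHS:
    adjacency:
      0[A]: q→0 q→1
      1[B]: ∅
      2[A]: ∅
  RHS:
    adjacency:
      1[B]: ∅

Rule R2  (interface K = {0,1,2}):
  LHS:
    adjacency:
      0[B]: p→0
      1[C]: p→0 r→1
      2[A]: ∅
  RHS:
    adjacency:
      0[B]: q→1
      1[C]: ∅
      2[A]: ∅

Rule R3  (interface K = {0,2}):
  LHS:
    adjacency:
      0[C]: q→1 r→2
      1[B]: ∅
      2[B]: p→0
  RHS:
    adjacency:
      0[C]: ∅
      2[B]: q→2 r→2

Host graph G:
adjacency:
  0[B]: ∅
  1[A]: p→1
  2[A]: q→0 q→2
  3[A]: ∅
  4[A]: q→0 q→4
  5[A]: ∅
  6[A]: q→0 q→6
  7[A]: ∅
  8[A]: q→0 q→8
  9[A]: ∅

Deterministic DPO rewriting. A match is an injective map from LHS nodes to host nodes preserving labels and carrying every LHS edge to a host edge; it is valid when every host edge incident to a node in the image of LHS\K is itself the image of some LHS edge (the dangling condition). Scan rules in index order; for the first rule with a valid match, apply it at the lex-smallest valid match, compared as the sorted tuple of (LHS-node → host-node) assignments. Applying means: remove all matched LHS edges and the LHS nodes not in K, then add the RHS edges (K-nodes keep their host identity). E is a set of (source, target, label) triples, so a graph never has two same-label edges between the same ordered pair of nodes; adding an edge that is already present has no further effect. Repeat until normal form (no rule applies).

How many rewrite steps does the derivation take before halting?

[0] host  ⇒  10 nodes, 9 edges  {1-p->1 2-q->0 2-q->2 4-q->0 4-q->4 6-q->0 6-q->6 8-q->0 8-q->8}
[1] R1 @ {0↦2, 1↦0, 2↦3}  ⇒  8 nodes, 7 edges  {1-p->1 4-q->0 4-q->4 6-q->0 6-q->6 8-q->0 8-q->8}
[2] R1 @ {0↦4, 1↦0, 2↦5}  ⇒  6 nodes, 5 edges  {1-p->1 6-q->0 6-q->6 8-q->0 8-q->8}
[3] R1 @ {0↦6, 1↦0, 2↦7}  ⇒  4 nodes, 3 edges  {1-p->1 8-q->0 8-q->8}
[4] R1 @ {0↦8, 1↦0, 2↦9}  ⇒  2 nodes, 1 edges  {1-p->1}
normal form: no rule applies after step 4

Answer: 4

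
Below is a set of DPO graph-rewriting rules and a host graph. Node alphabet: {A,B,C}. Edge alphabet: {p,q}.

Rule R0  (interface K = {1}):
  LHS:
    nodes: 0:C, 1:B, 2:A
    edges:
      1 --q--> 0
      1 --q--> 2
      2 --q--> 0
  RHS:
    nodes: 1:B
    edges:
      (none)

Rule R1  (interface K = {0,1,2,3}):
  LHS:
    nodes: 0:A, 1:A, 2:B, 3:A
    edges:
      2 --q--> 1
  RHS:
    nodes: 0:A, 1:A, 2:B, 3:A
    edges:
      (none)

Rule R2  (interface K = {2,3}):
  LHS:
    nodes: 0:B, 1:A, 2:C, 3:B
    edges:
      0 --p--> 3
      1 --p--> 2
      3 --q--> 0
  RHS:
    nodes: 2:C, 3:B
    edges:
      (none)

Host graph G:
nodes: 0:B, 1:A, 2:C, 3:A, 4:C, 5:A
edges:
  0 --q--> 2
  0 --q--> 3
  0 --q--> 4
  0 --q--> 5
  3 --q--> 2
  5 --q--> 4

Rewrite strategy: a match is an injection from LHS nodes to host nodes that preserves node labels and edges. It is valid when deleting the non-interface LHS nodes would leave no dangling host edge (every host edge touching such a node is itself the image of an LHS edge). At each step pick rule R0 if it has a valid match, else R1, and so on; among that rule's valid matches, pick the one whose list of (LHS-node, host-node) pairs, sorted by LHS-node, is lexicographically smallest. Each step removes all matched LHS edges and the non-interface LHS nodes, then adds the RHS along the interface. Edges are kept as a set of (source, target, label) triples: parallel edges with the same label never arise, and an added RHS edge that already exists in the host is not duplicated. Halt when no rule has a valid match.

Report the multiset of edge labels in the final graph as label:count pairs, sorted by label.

initial: |V|=6 |E|=6  E = 0-q->2 0-q->3 0-q->4 0-q->5 3-q->2 5-q->4
step 1: apply R0 at {0↦2, 1↦0, 2↦3}  → |V|=4 |E|=3  E = 0-q->4 0-q->5 5-q->4
step 2: apply R0 at {0↦4, 1↦0, 2↦5}  → |V|=2 |E|=0  E = ∅
normal form: no rule applies after step 2
NF edges: []

Answer: (no edges)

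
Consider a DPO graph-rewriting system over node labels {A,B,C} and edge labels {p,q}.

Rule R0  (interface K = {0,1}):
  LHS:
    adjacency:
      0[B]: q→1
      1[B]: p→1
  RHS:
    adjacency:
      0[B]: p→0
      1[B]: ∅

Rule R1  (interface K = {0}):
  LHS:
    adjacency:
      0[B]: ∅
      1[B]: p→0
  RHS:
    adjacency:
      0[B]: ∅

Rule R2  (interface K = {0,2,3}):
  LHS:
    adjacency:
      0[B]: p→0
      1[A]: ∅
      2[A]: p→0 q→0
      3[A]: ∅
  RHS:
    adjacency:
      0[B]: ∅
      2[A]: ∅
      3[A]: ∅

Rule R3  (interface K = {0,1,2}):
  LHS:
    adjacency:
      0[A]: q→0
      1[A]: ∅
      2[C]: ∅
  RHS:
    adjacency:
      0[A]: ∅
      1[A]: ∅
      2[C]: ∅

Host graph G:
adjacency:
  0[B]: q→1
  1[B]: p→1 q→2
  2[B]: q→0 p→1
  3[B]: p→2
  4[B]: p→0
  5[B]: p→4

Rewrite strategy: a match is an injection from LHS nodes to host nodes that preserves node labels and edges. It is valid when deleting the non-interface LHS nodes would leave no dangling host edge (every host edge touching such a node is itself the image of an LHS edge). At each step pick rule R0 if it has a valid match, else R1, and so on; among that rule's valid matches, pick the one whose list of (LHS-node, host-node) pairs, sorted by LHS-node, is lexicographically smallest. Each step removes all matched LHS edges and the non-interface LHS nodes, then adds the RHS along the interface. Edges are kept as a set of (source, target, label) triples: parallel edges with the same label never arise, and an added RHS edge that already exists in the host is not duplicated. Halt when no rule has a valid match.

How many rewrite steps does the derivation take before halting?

Answer: 7

Steps:
[0] host  ⇒  6 nodes, 8 edges  {0-q->1 1-p->1 1-q->2 2-q->0 2-p->1 3-p->2 4-p->0 5-p->4}
[1] R0 @ {0↦0, 1↦1}  ⇒  6 nodes, 7 edges  {0-p->0 1-q->2 2-q->0 2-p->1 3-p->2 4-p->0 5-p->4}
[2] R0 @ {0↦2, 1↦0}  ⇒  6 nodes, 6 edges  {1-q->2 2-p->1 2-p->2 3-p->2 4-p->0 5-p->4}
[3] R0 @ {0↦1, 1↦2}  ⇒  6 nodes, 5 edges  {1-p->1 2-p->1 3-p->2 4-p->0 5-p->4}
[4] R1 @ {0↦2, 1↦3}  ⇒  5 nodes, 4 edges  {1-p->1 2-p->1 4-p->0 5-p->4}
[5] R1 @ {0↦1, 1↦2}  ⇒  4 nodes, 3 edges  {1-p->1 4-p->0 5-p->4}
[6] R1 @ {0↦4, 1↦5}  ⇒  3 nodes, 2 edges  {1-p->1 4-p->0}
[7] R1 @ {0↦0, 1↦4}  ⇒  2 nodes, 1 edges  {1-p->1}
final graph: no rule applies after step 7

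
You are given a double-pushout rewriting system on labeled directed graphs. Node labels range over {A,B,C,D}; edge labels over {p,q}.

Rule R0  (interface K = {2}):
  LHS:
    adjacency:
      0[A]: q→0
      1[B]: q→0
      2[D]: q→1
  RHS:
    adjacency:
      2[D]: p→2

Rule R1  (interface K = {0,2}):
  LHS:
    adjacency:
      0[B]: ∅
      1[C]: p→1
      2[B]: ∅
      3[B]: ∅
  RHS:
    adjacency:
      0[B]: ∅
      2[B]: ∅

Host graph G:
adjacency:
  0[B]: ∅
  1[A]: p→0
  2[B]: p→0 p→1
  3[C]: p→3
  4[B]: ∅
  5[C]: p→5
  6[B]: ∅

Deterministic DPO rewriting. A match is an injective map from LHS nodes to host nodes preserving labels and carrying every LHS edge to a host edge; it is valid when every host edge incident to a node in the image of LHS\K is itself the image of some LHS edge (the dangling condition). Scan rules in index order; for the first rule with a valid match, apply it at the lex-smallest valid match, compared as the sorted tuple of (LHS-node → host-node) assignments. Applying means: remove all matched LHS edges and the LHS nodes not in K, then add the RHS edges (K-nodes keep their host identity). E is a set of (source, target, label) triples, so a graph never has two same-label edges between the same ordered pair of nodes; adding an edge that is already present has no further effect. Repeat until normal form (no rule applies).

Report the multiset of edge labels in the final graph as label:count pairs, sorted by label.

Answer: p:3

Steps:
start.  V:7 E:5  edges: 1-p->0 2-p->0 2-p->1 3-p->3 5-p->5
1. fire R1 via {0↦0, 1↦3, 2↦2, 3↦4}  →  V:5 E:4  edges: 1-p->0 2-p->0 2-p->1 5-p->5
2. fire R1 via {0↦0, 1↦5, 2↦2, 3↦6}  →  V:3 E:3  edges: 1-p->0 2-p->0 2-p->1
halt: no rule applies after step 2
NF edges: [(1, 0, 'p'), (2, 0, 'p'), (2, 1, 'p')]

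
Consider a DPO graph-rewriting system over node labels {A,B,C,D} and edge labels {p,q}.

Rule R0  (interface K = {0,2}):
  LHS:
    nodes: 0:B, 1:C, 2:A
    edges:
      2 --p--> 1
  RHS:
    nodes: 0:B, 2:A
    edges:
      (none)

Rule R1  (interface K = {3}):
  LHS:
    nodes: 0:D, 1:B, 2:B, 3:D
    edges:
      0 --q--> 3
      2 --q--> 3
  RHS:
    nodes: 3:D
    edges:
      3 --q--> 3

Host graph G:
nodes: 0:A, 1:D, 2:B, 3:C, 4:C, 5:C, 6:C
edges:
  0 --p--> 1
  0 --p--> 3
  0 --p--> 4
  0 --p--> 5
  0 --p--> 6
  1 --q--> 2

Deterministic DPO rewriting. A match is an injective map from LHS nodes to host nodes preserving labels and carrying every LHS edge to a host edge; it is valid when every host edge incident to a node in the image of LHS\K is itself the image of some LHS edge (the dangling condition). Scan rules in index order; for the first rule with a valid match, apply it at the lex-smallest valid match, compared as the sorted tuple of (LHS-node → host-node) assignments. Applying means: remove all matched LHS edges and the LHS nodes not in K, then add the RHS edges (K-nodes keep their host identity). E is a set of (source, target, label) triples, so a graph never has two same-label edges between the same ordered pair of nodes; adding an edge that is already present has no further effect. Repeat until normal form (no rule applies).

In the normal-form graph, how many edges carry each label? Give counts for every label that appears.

Answer: p:1 q:1

Rewrite trace:
start.  V:7 E:6  edges: 0-p->1 0-p->3 0-p->4 0-p->5 0-p->6 1-q->2
1. fire R0 via {0↦2, 1↦3, 2↦0}  →  V:6 E:5  edges: 0-p->1 0-p->4 0-p->5 0-p->6 1-q->2
2. fire R0 via {0↦2, 1↦4, 2↦0}  →  V:5 E:4  edges: 0-p->1 0-p->5 0-p->6 1-q->2
3. fire R0 via {0↦2, 1↦5, 2↦0}  →  V:4 E:3  edges: 0-p->1 0-p->6 1-q->2
4. fire R0 via {0↦2, 1↦6, 2↦0}  →  V:3 E:2  edges: 0-p->1 1-q->2
final graph: no rule applies after step 4
NF edges: [(0, 1, 'p'), (1, 2, 'q')]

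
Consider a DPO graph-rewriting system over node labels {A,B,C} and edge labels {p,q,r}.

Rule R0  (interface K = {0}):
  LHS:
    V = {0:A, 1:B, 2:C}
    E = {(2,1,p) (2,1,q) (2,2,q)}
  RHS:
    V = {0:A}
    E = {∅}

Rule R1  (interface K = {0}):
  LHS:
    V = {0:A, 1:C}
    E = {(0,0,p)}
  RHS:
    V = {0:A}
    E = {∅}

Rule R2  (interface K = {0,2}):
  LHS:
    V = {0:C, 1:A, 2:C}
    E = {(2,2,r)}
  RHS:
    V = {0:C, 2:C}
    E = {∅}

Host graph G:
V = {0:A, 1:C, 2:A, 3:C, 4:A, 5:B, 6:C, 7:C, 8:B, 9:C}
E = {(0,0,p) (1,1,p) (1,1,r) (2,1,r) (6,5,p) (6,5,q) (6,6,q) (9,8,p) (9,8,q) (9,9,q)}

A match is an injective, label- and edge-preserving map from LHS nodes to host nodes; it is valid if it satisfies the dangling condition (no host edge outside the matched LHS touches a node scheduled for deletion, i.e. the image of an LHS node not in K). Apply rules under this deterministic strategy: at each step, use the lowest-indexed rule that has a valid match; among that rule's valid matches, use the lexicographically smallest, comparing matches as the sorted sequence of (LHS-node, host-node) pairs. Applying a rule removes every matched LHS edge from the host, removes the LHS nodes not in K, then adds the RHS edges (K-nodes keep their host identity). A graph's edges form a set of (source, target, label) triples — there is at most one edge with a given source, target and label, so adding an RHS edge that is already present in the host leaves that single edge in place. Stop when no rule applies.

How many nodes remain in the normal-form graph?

Answer: 4

Steps:
[0] host  ⇒  10 nodes, 10 edges  {0-p->0 1-p->1 1-r->1 2-r->1 6-p->5 6-q->5 6-q->6 9-p->8 9-q->8 9-q->9}
[1] R0 @ {0↦0, 1↦5, 2↦6}  ⇒  8 nodes, 7 edges  {0-p->0 1-p->1 1-r->1 2-r->1 9-p->8 9-q->8 9-q->9}
[2] R0 @ {0↦0, 1↦8, 2↦9}  ⇒  6 nodes, 4 edges  {0-p->0 1-p->1 1-r->1 2-r->1}
[3] R1 @ {0↦0, 1↦3}  ⇒  5 nodes, 3 edges  {1-p->1 1-r->1 2-r->1}
[4] R2 @ {0↦7, 1↦0, 2↦1}  ⇒  4 nodes, 2 edges  {1-p->1 2-r->1}
normal form: no rule applies after step 4
NF nodes: {1:C, 2:A, 4:A, 7:C}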